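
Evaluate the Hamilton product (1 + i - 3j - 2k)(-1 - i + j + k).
5 - 3i + 5j + k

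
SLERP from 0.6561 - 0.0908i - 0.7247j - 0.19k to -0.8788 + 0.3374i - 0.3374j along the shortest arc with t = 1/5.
0.8007 - 0.1658i - 0.5509j - 0.167k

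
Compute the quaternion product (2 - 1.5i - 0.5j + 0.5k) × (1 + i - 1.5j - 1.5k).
3.5 + 2i - 5.25j + 0.25k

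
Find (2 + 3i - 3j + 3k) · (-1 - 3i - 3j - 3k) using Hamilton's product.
7 + 9i - 3j - 27k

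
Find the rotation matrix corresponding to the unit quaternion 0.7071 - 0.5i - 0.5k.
[[0.5, 0.7071, 0.5], [-0.7071, 0, 0.7071], [0.5, -0.7071, 0.5]]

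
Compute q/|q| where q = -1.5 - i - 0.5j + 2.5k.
-0.4804 - 0.3203i - 0.1601j + 0.8006k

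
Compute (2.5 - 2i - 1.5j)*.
2.5 + 2i + 1.5j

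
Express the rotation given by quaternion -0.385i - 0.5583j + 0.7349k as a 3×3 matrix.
[[-0.7036, 0.4299, -0.5659], [0.4299, -0.3766, -0.8206], [-0.5659, -0.8206, 0.0802]]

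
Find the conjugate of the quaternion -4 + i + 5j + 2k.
-4 - i - 5j - 2k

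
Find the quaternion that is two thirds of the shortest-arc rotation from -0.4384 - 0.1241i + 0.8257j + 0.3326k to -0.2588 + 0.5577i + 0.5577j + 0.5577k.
-0.3451 + 0.3501i + 0.6998j + 0.5183k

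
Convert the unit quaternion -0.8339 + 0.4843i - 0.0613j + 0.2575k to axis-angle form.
axis = (0.8775, -0.1111, 0.4666), θ = 293°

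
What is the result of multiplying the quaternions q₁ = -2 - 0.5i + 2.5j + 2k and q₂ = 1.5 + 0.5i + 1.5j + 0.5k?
-7.5 - 3.5i + 2j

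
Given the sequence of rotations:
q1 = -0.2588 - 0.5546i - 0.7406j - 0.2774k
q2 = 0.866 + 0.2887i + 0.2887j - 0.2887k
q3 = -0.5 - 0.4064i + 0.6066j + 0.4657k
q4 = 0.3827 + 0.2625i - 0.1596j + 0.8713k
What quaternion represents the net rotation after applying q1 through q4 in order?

q2 · q1 = 0.0697 - 0.8489i - 0.4759j - 0.2192k
q3 · q2 · q1 = 0.0109 + 0.4848i - 0.2042j + 0.8504k
q4 · q3 · q2 · q1 = -0.8966 + 0.2306i + 0.1193j + 0.3587k
-0.8966 + 0.2306i + 0.1193j + 0.3587k


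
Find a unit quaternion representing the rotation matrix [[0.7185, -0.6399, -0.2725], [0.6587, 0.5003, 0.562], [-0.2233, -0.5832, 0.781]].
0.866 - 0.3306i - 0.0142j + 0.3749k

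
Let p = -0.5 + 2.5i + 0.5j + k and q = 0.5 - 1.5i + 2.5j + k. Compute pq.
1.25 - 5j + 7k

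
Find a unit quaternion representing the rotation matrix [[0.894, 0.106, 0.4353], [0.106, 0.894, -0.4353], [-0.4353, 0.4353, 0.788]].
0.9455 + 0.2302i + 0.2302j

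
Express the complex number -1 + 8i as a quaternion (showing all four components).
-1 + 8i + 0j + 0k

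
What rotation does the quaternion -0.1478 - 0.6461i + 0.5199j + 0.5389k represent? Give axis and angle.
axis = (-0.6533, 0.5257, 0.5449), θ = 197°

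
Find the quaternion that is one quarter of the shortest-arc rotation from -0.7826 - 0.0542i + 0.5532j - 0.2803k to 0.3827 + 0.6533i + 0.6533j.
-0.573 + 0.1964i + 0.753j - 0.2569k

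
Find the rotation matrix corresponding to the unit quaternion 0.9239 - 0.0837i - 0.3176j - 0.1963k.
[[0.7212, 0.4159, -0.554], [-0.3096, 0.9089, 0.2794], [0.6197, -0.03, 0.7842]]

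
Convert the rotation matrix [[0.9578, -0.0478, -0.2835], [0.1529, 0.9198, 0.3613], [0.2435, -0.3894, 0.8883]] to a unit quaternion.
0.9703 - 0.1934i - 0.1358j + 0.0517k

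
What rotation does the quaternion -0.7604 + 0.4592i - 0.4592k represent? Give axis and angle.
axis = (√2/2, 0, -√2/2), θ = 279°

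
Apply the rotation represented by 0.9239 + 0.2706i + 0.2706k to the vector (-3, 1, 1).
(-2.914, -1.293, 0.914)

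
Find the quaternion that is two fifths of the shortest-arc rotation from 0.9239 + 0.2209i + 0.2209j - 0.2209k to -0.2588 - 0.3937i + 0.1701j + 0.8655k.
0.7532 + 0.3371i + 0.0703j - 0.5604k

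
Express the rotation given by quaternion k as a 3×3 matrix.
[[-1, 0, 0], [0, -1, 0], [0, 0, 1]]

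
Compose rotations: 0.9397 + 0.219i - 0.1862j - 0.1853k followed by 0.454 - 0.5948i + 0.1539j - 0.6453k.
0.466 - 0.6082i - 0.1915j - 0.6135k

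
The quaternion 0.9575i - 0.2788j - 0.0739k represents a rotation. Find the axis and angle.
axis = (0.9575, -0.2788, -0.0739), θ = π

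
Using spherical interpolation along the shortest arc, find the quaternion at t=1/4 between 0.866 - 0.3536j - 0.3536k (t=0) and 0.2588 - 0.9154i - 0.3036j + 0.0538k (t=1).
0.82 - 0.297i - 0.399j - 0.2831k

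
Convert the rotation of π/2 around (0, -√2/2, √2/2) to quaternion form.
0.7071 - 0.5j + 0.5k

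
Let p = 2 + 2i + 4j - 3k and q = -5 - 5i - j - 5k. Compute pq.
-11 - 43i + 3j + 23k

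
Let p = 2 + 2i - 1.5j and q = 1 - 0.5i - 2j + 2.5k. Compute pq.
-2.75i - 10.5j + 0.25k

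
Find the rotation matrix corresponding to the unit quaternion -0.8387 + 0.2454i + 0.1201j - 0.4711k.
[[0.5273, -0.7313, -0.4327], [0.8492, 0.4357, 0.2985], [-0.0298, -0.5248, 0.8507]]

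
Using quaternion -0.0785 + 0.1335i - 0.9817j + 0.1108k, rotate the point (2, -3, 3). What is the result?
(-0.619, -3.968, -2.423)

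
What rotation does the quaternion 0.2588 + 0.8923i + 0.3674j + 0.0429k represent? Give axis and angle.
axis = (0.9238, 0.3804, 0.0444), θ = 5π/6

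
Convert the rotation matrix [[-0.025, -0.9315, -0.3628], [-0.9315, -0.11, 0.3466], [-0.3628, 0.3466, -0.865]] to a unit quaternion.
0.6982i - 0.6671j - 0.2598k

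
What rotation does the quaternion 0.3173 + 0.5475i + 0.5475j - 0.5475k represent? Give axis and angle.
axis = (√3/3, √3/3, -√3/3), θ = 143°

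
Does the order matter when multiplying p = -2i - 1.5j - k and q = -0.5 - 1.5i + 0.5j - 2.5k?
Yes: pq = -4.75 + 5.25i - 2.75j - 2.75k ≠ -4.75 - 3.25i + 4.25j + 3.75k = qp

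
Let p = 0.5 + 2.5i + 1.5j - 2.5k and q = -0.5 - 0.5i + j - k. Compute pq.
-3 - 0.5i + 3.5j + 4k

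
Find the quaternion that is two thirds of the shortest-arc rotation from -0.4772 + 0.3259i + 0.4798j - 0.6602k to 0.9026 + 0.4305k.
-0.8113 + 0.119i + 0.1751j - 0.5449k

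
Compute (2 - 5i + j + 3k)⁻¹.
0.0513 + 0.1282i - 0.0256j - 0.0769k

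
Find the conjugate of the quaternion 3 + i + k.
3 - i - k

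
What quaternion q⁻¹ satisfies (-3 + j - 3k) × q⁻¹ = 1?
-0.1579 - 0.0526j + 0.1579k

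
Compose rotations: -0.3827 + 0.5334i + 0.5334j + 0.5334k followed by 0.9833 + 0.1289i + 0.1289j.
-0.5138 + 0.5439i + 0.4064j + 0.5245k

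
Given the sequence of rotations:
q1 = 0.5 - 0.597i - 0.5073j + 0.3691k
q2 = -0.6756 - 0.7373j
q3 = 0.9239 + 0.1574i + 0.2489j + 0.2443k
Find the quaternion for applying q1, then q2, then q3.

q2 · q1 = -0.7118 + 0.1312i - 0.0259j - 0.6895k
q3 · q2 · q1 = -0.5034 - 0.1561i - 0.0605j - 0.8477k
-0.5034 - 0.1561i - 0.0605j - 0.8477k


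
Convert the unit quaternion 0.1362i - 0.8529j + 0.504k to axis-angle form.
axis = (0.1362, -0.8529, 0.504), θ = π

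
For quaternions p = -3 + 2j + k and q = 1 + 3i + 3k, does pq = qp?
No: pq = -6 - 3i + 5j - 14k ≠ -6 - 15i - j - 2k = qp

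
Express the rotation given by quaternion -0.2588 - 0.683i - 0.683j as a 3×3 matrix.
[[0.067, 0.933, 0.3535], [0.933, 0.067, -0.3535], [-0.3535, 0.3535, -0.866]]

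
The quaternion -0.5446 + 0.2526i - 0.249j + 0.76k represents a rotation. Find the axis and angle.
axis = (0.3012, -0.2969, 0.9062), θ = 246°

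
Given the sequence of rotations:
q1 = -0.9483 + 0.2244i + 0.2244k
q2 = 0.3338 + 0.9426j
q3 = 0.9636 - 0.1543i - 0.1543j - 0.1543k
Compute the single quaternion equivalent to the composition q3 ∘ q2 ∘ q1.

q2 · q1 = -0.3165 + 0.2864i - 0.8939j - 0.1366k
q3 · q2 · q1 = -0.4198 + 0.208i - 0.8778j + 0.0993k
-0.4198 + 0.208i - 0.8778j + 0.0993k


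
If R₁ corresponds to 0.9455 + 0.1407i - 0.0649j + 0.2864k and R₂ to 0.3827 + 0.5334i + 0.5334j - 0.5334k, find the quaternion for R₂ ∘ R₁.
0.4742 + 0.6763i + 0.2517j - 0.5044k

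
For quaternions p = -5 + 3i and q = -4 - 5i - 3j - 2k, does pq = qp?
No: pq = 35 + 13i + 21j + k ≠ 35 + 13i + 9j + 19k = qp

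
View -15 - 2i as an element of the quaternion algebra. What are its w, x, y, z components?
-15 - 2i + 0j + 0k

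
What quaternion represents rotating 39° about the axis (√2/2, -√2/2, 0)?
0.9426 + 0.236i - 0.236j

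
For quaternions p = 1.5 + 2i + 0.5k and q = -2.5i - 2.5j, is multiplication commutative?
No: pq = 5 - 2.5i - 5j - 5k ≠ 5 - 5i - 2.5j + 5k = qp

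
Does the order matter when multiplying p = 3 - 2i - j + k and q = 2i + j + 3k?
Yes: pq = 2 + 2i + 11j + 9k ≠ 2 + 10i - 5j + 9k = qp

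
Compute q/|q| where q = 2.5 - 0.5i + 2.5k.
0.7001 - 0.14i + 0.7001k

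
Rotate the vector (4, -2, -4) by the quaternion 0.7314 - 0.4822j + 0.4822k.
(4.512, 3.612, 1.612)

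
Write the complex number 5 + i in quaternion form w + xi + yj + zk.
5 + i + 0j + 0k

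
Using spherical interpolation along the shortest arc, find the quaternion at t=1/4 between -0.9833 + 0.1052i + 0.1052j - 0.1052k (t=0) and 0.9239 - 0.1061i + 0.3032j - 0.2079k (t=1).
-0.9938 + 0.1082i + 0.0014j - 0.0262k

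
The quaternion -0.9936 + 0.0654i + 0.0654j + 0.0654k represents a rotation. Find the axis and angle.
axis = (√3/3, √3/3, √3/3), θ = 347°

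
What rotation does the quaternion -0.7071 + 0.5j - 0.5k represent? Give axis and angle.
axis = (0, √2/2, -√2/2), θ = 3π/2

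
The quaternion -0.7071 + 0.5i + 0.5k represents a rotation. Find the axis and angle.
axis = (√2/2, 0, √2/2), θ = 3π/2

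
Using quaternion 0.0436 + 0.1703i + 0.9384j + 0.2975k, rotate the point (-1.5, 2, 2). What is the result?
(2.361, 2.099, -0.521)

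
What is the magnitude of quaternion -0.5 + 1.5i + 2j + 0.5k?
2.598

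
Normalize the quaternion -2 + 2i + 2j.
-0.5774 + 0.5774i + 0.5774j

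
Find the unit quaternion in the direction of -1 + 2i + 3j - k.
-0.2582 + 0.5164i + 0.7746j - 0.2582k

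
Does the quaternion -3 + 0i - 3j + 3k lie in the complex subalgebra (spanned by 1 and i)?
No. The quaternion -3 - 3j + 3k has j-coefficient y = -3 and k-coefficient z = 3, not both zero, so it does not lie in the complex subalgebra spanned by 1 and i.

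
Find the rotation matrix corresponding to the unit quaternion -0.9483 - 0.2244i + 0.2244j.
[[0.8993, -0.1007, -0.4256], [-0.1007, 0.8993, -0.4256], [0.4256, 0.4256, 0.7986]]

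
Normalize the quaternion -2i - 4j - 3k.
-0.3714i - 0.7428j - 0.5571k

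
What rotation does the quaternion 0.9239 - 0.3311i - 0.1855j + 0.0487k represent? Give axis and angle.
axis = (-0.8653, -0.4848, 0.1273), θ = π/4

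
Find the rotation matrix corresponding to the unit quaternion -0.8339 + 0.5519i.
[[1, 0, 0], [0, 0.3908, 0.9205], [0, -0.9205, 0.3908]]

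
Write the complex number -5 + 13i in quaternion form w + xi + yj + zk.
-5 + 13i + 0j + 0k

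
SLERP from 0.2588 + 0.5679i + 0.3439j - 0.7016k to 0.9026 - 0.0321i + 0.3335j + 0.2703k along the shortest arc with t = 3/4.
0.8922 + 0.1722i + 0.4174j - 0.0082k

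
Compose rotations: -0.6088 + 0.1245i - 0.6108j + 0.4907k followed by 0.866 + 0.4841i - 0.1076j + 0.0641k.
-0.6847 - 0.2006i - 0.693j + 0.1036k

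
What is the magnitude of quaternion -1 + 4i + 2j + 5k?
√46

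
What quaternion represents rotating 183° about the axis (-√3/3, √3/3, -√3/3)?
-0.0262 - 0.5772i + 0.5772j - 0.5772k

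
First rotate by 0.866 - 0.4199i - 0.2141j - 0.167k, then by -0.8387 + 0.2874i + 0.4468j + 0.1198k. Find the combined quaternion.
-0.49 + 0.5521i + 0.5642j + 0.3699k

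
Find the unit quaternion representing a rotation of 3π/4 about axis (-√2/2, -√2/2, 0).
0.3827 - 0.6533i - 0.6533j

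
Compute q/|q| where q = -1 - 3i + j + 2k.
-0.2582 - 0.7746i + 0.2582j + 0.5164k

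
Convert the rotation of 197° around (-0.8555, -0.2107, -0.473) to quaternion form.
-0.1478 - 0.8461i - 0.2084j - 0.4678k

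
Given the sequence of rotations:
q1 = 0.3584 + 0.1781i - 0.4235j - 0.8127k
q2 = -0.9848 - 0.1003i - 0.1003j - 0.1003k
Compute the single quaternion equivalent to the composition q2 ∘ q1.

q2 · q1 = -0.4591 - 0.1723i + 0.2817j + 0.8247k
-0.4591 - 0.1723i + 0.2817j + 0.8247k


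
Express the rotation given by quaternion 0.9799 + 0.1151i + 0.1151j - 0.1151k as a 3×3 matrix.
[[0.947, 0.2521, 0.1991], [-0.1991, 0.947, -0.2521], [-0.2521, 0.1991, 0.947]]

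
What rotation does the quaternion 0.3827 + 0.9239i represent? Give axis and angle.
axis = (1, 0, 0), θ = 3π/4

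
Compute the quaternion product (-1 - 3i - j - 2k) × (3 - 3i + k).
-10 - 7i + 6j - 10k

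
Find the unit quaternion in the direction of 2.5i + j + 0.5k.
0.9129i + 0.3651j + 0.1826k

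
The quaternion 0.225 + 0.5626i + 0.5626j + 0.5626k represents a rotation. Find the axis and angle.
axis = (√3/3, √3/3, √3/3), θ = 154°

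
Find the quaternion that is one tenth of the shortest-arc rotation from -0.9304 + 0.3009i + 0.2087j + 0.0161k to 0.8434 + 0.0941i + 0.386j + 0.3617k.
-0.9519 + 0.2666i + 0.1488j - 0.0259k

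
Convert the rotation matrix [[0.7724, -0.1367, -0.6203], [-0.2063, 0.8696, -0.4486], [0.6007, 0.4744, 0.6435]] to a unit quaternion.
0.9063 + 0.2546i - 0.3368j - 0.0192k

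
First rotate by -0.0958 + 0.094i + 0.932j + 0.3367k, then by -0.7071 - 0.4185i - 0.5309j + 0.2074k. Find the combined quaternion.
0.532 - 0.3984i - 0.4478j - 0.5981k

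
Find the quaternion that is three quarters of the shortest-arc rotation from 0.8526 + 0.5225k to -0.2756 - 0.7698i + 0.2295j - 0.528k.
0.4782 + 0.6272i - 0.187j + 0.5856k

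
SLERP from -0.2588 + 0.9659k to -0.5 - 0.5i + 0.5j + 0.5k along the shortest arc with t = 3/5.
-0.4457 - 0.329i + 0.329j + 0.7648k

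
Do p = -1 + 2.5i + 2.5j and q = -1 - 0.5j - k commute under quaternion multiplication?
No: pq = 2.25 - 5i + 0.5j - 0.25k ≠ 2.25 - 4.5j + 2.25k = qp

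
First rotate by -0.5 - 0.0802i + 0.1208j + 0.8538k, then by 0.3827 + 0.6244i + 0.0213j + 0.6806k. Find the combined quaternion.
-0.7249 - 0.4069i - 0.5521j + 0.0636k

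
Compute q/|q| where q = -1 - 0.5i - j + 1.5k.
-0.4714 - 0.2357i - 0.4714j + 0.7071k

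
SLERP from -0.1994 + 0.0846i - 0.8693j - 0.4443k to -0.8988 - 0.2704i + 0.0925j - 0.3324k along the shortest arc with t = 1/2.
-0.702 - 0.1188i - 0.4966j - 0.4965k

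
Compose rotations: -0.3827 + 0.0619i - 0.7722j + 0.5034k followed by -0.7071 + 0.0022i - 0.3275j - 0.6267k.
0.3331 - 0.6934i + 0.6315j - 0.0975k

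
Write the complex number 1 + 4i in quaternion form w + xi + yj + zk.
1 + 4i + 0j + 0k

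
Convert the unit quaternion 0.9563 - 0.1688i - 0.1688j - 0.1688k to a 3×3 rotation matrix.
[[0.886, 0.3798, -0.2659], [-0.2659, 0.886, 0.3798], [0.3798, -0.2659, 0.886]]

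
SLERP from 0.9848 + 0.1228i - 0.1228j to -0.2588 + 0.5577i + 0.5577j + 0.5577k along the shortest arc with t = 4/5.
0.4966 - 0.4674i - 0.5334j - 0.5004k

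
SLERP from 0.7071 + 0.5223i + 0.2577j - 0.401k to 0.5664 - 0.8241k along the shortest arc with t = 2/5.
0.6969 + 0.3333i + 0.1645j - 0.6133k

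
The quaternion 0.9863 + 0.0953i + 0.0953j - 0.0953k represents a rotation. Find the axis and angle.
axis = (√3/3, √3/3, -√3/3), θ = 19°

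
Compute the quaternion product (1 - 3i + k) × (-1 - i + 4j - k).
-3 - 2i - 14k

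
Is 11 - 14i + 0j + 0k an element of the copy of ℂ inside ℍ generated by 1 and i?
Yes. The quaternion 11 - 14i has j- and k-coefficients y = z = 0, so it lies in the complex subalgebra spanned by 1 and i.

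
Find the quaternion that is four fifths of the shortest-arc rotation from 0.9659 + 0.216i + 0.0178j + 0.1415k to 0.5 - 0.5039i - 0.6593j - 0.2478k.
0.6927 - 0.3898i - 0.5787j - 0.1825k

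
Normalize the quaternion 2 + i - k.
0.8165 + 0.4082i - 0.4082k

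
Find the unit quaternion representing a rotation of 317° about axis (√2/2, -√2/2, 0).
-0.9304 + 0.2592i - 0.2592j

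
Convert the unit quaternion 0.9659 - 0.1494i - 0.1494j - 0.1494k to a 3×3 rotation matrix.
[[0.9107, 0.3333, -0.244], [-0.244, 0.9107, 0.3333], [0.3333, -0.244, 0.9107]]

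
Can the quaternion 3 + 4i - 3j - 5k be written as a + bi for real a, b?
No. The quaternion 3 + 4i - 3j - 5k has j-coefficient y = -3 and k-coefficient z = -5, not both zero, so it does not lie in the complex subalgebra spanned by 1 and i.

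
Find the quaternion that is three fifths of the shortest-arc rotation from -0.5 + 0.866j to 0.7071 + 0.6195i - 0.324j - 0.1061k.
-0.6865 - 0.4053i + 0.5997j + 0.0694k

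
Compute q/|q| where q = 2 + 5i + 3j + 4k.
0.2722 + 0.6804i + 0.4082j + 0.5443k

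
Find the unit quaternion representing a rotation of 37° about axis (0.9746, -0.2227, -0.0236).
0.9483 + 0.3092i - 0.0707j - 0.0075k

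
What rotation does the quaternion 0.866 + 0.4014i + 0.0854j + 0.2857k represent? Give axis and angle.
axis = (0.8027, 0.1708, 0.5714), θ = π/3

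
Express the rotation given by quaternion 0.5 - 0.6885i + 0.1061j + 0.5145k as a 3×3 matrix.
[[0.4481, -0.6606, -0.6024], [0.3684, -0.4775, 0.7977], [-0.8146, -0.5793, 0.0294]]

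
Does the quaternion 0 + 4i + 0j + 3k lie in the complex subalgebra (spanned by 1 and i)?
No. The quaternion 4i + 3k has j-coefficient y = 0 and k-coefficient z = 3, not both zero, so it does not lie in the complex subalgebra spanned by 1 and i.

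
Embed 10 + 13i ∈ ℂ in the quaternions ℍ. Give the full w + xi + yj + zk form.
10 + 13i + 0j + 0k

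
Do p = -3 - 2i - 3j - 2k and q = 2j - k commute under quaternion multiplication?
No: pq = 4 + 7i - 8j - k ≠ 4 - 7i - 4j + 7k = qp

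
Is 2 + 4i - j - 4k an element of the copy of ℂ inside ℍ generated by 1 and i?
No. The quaternion 2 + 4i - j - 4k has j-coefficient y = -1 and k-coefficient z = -4, not both zero, so it does not lie in the complex subalgebra spanned by 1 and i.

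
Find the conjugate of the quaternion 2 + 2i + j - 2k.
2 - 2i - j + 2k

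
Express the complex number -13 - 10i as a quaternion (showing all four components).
-13 - 10i + 0j + 0k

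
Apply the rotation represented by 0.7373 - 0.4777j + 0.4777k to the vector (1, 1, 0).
(-0.617, 1.248, 0.248)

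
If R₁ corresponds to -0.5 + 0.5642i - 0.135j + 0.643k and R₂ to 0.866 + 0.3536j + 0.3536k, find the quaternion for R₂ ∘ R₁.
-0.6126 + 0.7637i - 0.0942j + 0.1805k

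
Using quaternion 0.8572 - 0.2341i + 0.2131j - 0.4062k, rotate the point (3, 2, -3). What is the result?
(1.264, -1.952, -4.073)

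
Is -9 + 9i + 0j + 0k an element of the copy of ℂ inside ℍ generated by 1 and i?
Yes. The quaternion -9 + 9i has j- and k-coefficients y = z = 0, so it lies in the complex subalgebra spanned by 1 and i.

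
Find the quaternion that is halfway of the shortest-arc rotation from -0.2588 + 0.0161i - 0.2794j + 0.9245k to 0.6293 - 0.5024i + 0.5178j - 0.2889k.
-0.4992 + 0.2914i - 0.4481j + 0.682k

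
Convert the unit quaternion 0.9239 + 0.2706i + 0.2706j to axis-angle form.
axis = (√2/2, √2/2, 0), θ = π/4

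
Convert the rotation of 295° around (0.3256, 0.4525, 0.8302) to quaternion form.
-0.8434 + 0.1749i + 0.2431j + 0.4461k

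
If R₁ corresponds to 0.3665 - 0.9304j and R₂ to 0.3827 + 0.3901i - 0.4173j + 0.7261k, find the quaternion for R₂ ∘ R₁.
-0.248 + 0.8185i - 0.509j - 0.0968k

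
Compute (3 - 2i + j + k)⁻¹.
0.2 + 0.1333i - 0.0667j - 0.0667k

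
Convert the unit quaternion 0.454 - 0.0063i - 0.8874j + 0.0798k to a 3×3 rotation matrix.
[[-0.5877, -0.0613, -0.8068], [0.0836, 0.9872, -0.1359], [0.8048, -0.1473, -0.575]]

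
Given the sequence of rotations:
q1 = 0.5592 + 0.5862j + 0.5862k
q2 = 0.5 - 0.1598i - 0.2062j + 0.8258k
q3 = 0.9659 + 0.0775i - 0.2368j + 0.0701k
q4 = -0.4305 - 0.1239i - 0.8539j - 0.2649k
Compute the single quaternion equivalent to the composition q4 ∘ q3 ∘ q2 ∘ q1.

q2 · q1 = -0.0836 - 0.6943i + 0.2715j + 0.6612k
q3 · q2 · q1 = -0.009 - 0.8527i + 0.1821j + 0.4894k
q4 · q3 · q2 · q1 = 0.1834 - 0.0015i + 0.2158j - 0.959k
0.1834 - 0.0015i + 0.2158j - 0.959k


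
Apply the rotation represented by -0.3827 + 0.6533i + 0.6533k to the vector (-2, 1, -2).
(-1.5, -0.707, -2.5)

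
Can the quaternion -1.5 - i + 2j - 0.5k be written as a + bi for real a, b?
No. The quaternion -1.5 - i + 2j - 0.5k has j-coefficient y = 2 and k-coefficient z = -0.5, not both zero, so it does not lie in the complex subalgebra spanned by 1 and i.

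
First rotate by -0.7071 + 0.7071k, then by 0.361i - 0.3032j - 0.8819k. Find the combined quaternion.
0.6236 - 0.4697i - 0.0409j + 0.6236k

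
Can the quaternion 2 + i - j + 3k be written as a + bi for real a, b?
No. The quaternion 2 + i - j + 3k has j-coefficient y = -1 and k-coefficient z = 3, not both zero, so it does not lie in the complex subalgebra spanned by 1 and i.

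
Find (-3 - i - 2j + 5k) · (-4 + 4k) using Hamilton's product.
-8 - 4i + 12j - 32k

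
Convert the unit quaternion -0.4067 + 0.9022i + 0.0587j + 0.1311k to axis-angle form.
axis = (0.9876, 0.0643, 0.1435), θ = 228°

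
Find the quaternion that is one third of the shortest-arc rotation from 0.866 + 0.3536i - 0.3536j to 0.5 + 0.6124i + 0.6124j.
0.8567 + 0.5154i - 0.0186j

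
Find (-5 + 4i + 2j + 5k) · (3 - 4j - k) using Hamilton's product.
-2 + 30i + 30j + 4k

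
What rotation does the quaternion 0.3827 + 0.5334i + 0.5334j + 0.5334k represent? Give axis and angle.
axis = (√3/3, √3/3, √3/3), θ = 3π/4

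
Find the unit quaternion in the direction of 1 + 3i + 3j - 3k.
0.189 + 0.5669i + 0.5669j - 0.5669k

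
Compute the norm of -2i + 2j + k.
3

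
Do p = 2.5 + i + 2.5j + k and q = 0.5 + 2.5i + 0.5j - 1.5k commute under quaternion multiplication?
No: pq = -1 + 2.5i + 6.5j - 9k ≠ -1 + 11i - 1.5j + 2.5k = qp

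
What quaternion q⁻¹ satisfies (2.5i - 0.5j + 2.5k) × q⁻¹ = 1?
-0.1961i + 0.0392j - 0.1961k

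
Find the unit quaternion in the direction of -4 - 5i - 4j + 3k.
-0.4924 - 0.6155i - 0.4924j + 0.3693k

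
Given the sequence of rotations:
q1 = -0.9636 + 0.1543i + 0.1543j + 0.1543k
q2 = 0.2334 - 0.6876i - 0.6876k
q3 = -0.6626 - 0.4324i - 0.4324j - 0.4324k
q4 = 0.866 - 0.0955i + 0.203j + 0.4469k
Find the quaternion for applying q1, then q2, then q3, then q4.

q2 · q1 = -0.0127 + 0.8047i + 0.036j + 0.5925k
q3 · q2 · q1 = 0.6281 - 0.7683i - 0.1101j - 0.0547k
q4 · q3 · q2 · q1 = 0.5174 - 0.6872i - 0.3164j + 0.3998k
0.5174 - 0.6872i - 0.3164j + 0.3998k


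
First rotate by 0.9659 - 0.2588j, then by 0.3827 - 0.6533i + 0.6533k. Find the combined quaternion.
0.3696 - 0.4619i - 0.099j + 0.8001k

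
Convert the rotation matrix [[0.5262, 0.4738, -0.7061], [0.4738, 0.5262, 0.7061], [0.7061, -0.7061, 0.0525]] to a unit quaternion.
0.7254 - 0.4867i - 0.4867j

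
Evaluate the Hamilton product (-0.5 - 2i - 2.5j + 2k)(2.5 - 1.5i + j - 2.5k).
3.25 - 14.75j + 0.5k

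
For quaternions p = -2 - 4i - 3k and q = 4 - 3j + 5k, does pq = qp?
No: pq = 7 - 25i + 26j - 10k ≠ 7 - 7i - 14j - 34k = qp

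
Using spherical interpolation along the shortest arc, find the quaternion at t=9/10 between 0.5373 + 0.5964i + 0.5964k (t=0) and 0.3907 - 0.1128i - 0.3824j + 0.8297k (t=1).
0.4221 - 0.0362i - 0.3531j + 0.8342k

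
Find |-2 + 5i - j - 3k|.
√39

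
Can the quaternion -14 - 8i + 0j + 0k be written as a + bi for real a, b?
Yes. The quaternion -14 - 8i has j- and k-coefficients y = z = 0, so it lies in the complex subalgebra spanned by 1 and i.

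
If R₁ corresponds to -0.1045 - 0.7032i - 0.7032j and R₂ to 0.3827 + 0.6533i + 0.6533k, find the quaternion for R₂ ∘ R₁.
0.4194 + 0.122i - 0.7285j - 0.5277k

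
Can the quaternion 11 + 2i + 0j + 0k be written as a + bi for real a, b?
Yes. The quaternion 11 + 2i has j- and k-coefficients y = z = 0, so it lies in the complex subalgebra spanned by 1 and i.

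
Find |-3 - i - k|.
√11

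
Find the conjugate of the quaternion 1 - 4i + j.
1 + 4i - j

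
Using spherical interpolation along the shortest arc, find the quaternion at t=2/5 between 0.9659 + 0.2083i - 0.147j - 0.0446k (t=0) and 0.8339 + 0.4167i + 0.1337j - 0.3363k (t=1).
0.9386 + 0.3003i - 0.0352j - 0.1664k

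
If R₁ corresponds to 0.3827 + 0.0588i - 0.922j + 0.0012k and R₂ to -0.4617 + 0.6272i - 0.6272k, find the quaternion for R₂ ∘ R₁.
-0.2128 - 0.3654i + 0.3881j - 0.8189k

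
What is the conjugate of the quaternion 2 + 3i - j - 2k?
2 - 3i + j + 2k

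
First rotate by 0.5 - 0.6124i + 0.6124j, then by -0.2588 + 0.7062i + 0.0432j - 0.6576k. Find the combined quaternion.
0.2766 + 0.9143i + 0.2658j + 0.1301k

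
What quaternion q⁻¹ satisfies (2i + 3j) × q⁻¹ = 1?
-0.1538i - 0.2308j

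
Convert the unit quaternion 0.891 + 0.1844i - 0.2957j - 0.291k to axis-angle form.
axis = (0.4062, -0.6513, -0.641), θ = 54°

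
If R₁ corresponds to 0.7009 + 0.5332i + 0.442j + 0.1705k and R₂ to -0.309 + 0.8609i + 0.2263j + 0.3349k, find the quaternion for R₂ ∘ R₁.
-0.8327 + 0.3292i + 0.0538j + 0.4419k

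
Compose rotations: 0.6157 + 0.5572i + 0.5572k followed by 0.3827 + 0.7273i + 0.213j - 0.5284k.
0.1248 + 0.7797i - 0.5685j - 0.2308k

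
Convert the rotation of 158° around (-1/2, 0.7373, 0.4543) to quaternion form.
0.1908 - 0.4908i + 0.7238j + 0.446k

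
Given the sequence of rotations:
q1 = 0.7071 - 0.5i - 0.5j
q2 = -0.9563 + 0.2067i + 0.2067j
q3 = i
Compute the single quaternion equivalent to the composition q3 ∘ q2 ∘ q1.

q2 · q1 = -0.4695 + 0.6243i + 0.6243j
q3 · q2 · q1 = -0.6243 - 0.4695i + 0.6243k
-0.6243 - 0.4695i + 0.6243k


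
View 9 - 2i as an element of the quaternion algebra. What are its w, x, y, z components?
9 - 2i + 0j + 0k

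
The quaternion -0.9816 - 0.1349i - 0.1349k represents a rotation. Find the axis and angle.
axis = (-√2/2, 0, -√2/2), θ = 338°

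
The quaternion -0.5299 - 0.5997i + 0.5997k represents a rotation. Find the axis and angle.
axis = (-√2/2, 0, √2/2), θ = 244°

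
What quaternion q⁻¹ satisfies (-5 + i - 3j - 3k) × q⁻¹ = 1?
-0.1136 - 0.0227i + 0.0682j + 0.0682k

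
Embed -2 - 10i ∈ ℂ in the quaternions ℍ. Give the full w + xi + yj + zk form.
-2 - 10i + 0j + 0k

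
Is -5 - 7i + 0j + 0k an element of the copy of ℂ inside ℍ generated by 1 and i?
Yes. The quaternion -5 - 7i has j- and k-coefficients y = z = 0, so it lies in the complex subalgebra spanned by 1 and i.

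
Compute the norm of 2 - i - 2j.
3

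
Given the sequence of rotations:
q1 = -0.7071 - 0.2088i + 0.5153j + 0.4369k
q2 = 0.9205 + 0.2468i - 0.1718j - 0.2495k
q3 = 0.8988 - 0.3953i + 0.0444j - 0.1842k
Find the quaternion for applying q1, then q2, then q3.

q2 · q1 = -0.4018 - 0.3132i + 0.5401j + 0.6699k
q3 · q2 · q1 = -0.3855 + 0.0066i + 0.7901j + 0.4765k
-0.3855 + 0.0066i + 0.7901j + 0.4765k


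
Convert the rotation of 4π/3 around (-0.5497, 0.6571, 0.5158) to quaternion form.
-0.5 - 0.4761i + 0.5691j + 0.4467k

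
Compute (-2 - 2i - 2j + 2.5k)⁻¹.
-0.1096 + 0.1096i + 0.1096j - 0.137k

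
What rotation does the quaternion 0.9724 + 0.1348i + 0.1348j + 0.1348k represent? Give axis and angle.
axis = (√3/3, √3/3, √3/3), θ = 27°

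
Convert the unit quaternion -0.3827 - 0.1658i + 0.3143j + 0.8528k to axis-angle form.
axis = (-0.1795, 0.3402, 0.9231), θ = 5π/4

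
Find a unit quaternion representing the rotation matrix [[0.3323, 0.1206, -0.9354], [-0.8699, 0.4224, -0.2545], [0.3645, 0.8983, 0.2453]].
0.7071 + 0.4076i - 0.4596j - 0.3502k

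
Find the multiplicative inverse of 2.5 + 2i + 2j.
0.1754 - 0.1404i - 0.1404j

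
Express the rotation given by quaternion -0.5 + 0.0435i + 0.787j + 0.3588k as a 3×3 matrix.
[[-0.4962, 0.4273, -0.7558], [-0.2903, 0.7387, 0.6083], [0.8182, 0.5213, -0.2425]]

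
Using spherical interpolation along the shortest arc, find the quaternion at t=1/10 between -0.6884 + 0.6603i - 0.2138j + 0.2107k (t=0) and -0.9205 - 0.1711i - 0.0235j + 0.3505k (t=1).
-0.7442 + 0.5918i - 0.2008j + 0.2357k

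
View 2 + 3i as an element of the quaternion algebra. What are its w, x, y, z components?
2 + 3i + 0j + 0k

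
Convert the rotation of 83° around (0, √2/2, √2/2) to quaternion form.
0.749 + 0.4685j + 0.4685k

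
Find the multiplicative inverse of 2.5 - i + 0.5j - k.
0.2941 + 0.1176i - 0.0588j + 0.1176k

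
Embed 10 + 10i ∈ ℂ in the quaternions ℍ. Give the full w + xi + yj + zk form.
10 + 10i + 0j + 0k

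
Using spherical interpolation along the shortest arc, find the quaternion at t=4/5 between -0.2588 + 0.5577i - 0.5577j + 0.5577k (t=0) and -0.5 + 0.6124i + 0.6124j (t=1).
-0.535 + 0.7243i + 0.4046j + 0.1599k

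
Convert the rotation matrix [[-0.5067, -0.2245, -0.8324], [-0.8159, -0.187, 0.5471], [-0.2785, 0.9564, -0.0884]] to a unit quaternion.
-0.2334 - 0.4384i + 0.5933j + 0.6335k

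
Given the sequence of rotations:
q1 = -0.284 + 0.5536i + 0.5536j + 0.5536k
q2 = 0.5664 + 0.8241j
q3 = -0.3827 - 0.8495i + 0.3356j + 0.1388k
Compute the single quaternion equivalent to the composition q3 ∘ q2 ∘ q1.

q2 · q1 = -0.6171 + 0.7698i + 0.0795j - 0.1427k
q3 · q2 · q1 = 0.8832 + 0.1707i - 0.2519j - 0.3569k
0.8832 + 0.1707i - 0.2519j - 0.3569k


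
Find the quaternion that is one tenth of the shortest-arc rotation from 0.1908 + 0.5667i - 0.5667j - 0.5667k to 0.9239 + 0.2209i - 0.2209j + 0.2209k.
0.3039 + 0.5688i - 0.5688j - 0.5104k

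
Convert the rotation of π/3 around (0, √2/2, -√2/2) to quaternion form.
0.866 + 0.3536j - 0.3536k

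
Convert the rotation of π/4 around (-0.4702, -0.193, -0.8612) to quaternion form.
0.9239 - 0.1799i - 0.0739j - 0.3296k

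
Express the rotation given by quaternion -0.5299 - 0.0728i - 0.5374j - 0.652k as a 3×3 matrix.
[[-0.4278, -0.6127, 0.6645], [0.7692, 0.1392, 0.6236], [-0.4746, 0.7779, 0.4118]]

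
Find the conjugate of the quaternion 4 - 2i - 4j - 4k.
4 + 2i + 4j + 4k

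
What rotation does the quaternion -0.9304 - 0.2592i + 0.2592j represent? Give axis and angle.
axis = (-√2/2, √2/2, 0), θ = 317°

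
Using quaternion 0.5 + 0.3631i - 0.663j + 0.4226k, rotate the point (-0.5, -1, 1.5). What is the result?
(0.488, -1.735, -0.502)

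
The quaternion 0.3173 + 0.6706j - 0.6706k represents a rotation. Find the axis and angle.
axis = (0, √2/2, -√2/2), θ = 143°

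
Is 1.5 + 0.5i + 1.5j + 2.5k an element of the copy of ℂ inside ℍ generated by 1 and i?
No. The quaternion 1.5 + 0.5i + 1.5j + 2.5k has j-coefficient y = 1.5 and k-coefficient z = 2.5, not both zero, so it does not lie in the complex subalgebra spanned by 1 and i.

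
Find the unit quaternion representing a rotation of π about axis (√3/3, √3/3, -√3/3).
0.5774i + 0.5774j - 0.5774k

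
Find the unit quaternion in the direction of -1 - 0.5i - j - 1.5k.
-0.4714 - 0.2357i - 0.4714j - 0.7071k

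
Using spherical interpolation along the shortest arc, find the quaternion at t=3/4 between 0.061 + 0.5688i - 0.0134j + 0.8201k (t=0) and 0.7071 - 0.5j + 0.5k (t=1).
0.6006 + 0.1729i - 0.4156j + 0.6608k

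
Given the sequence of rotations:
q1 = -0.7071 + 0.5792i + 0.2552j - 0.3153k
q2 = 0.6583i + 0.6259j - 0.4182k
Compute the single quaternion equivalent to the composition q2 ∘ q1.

q2 · q1 = -0.6729 - 0.5561i - 0.4772j + 0.1012k
-0.6729 - 0.5561i - 0.4772j + 0.1012k


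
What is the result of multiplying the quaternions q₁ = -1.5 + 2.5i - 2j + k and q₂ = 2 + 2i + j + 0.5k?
-6.5 - 4.75j + 7.75k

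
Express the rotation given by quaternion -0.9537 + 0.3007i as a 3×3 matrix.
[[1, 0, 0], [0, 0.8192, 0.5736], [0, -0.5736, 0.8192]]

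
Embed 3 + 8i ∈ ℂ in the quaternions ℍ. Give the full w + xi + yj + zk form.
3 + 8i + 0j + 0k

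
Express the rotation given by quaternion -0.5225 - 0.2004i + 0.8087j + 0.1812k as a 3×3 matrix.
[[-0.3737, -0.1348, -0.9177], [-0.5135, 0.854, 0.0837], [0.7725, 0.5025, -0.3883]]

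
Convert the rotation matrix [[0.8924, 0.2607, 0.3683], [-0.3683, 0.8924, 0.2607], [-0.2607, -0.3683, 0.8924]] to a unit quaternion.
0.9588 - 0.164i + 0.164j - 0.164k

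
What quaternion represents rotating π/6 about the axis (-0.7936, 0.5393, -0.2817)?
0.9659 - 0.2054i + 0.1396j - 0.0729k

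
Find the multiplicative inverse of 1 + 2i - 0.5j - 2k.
0.1081 - 0.2162i + 0.0541j + 0.2162k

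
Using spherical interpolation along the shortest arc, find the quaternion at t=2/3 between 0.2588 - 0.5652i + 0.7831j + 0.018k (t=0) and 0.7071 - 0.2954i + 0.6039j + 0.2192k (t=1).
0.5785 - 0.4024i + 0.6918j + 0.1575k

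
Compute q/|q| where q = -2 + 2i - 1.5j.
-0.6247 + 0.6247i - 0.4685j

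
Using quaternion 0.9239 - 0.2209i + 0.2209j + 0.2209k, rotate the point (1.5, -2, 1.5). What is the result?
(2.685, -0.385, 1.07)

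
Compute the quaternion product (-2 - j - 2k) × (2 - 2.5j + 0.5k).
-5.5 - 5.5i + 3j - 5k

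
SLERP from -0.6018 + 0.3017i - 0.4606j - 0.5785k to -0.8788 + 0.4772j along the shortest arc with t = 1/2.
-0.915 + 0.1865i + 0.0103j - 0.3575k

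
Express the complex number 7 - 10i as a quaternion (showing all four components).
7 - 10i + 0j + 0k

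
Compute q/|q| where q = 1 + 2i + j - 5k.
0.1796 + 0.3592i + 0.1796j - 0.898k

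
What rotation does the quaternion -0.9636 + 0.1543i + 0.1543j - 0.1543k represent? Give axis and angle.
axis = (√3/3, √3/3, -√3/3), θ = 329°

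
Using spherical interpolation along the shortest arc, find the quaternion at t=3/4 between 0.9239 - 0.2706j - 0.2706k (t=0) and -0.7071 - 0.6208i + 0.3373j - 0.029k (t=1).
0.8049 + 0.4853i - 0.3375j - 0.0512k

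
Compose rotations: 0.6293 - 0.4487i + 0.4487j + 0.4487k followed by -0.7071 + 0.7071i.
-0.1277 + 0.7623i - 0.6346j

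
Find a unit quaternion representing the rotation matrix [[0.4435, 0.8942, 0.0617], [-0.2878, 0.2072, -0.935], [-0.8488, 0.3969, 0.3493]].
0.7071 + 0.4709i + 0.3219j - 0.4179k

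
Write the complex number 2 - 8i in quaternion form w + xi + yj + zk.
2 - 8i + 0j + 0k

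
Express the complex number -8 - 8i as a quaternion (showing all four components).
-8 - 8i + 0j + 0k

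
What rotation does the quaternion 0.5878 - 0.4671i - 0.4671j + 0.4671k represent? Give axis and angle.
axis = (-√3/3, -√3/3, √3/3), θ = 108°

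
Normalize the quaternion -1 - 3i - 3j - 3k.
-0.189 - 0.5669i - 0.5669j - 0.5669k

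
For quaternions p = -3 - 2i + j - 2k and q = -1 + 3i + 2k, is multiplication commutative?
No: pq = 13 - 5i - 3j - 7k ≠ 13 - 9i + j - k = qp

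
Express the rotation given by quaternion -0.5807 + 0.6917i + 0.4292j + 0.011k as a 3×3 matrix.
[[0.6313, 0.6065, -0.4833], [0.581, 0.0429, 0.8128], [0.5137, -0.7939, -0.3253]]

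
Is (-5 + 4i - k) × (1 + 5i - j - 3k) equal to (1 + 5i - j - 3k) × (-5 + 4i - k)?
No: pq = -28 - 22i + 12j + 10k ≠ -28 - 20i - 2j + 18k = qp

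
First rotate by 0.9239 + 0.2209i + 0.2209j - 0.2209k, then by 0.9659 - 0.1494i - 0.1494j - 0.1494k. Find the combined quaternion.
0.9254 + 0.1413i + 0.0093j - 0.3514k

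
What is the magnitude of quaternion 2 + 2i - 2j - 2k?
4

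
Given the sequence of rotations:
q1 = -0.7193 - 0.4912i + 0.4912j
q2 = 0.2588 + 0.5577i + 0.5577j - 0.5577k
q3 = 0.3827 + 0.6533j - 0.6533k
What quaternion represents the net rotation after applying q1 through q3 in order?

q2 · q1 = -0.1862 - 0.2543i - 0.0001j + 0.949k
q3 · q2 · q1 = 0.5488 + 0.5226i + 0.0445j + 0.651k
0.5488 + 0.5226i + 0.0445j + 0.651k


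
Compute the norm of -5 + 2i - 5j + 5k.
√79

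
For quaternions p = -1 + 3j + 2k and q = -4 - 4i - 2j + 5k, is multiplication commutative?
No: pq = 23i - 18j - k ≠ -15i - 2j - 25k = qp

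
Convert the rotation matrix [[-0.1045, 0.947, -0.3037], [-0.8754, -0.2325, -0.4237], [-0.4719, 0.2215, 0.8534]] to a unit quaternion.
0.6157 + 0.262i + 0.0683j - 0.74k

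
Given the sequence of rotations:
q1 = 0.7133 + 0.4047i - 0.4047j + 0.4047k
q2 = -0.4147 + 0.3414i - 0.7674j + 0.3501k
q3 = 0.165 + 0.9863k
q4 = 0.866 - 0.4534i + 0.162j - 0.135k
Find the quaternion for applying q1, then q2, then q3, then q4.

q2 · q1 = -0.8862 - 0.0932i - 0.376j + 0.2543k
q3 · q2 · q1 = -0.397 + 0.3555i - 0.154j - 0.8321k
q4 · q3 · q2 · q1 = -0.27 + 0.3323i - 0.6229j - 0.6548k
-0.27 + 0.3323i - 0.6229j - 0.6548k


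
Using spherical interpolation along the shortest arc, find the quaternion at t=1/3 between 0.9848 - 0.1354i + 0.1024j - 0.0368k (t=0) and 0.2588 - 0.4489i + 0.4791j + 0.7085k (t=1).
0.8723 - 0.2944i + 0.2816j + 0.2706k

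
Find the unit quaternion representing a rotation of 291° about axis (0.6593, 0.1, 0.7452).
-0.8241 + 0.3734i + 0.0566j + 0.4221k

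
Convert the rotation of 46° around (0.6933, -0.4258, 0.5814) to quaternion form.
0.9205 + 0.2709i - 0.1664j + 0.2272k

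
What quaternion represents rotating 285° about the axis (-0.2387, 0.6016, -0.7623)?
-0.7934 - 0.1453i + 0.3662j - 0.4641k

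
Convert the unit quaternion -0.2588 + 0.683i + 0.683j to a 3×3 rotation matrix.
[[0.067, 0.933, -0.3535], [0.933, 0.067, 0.3535], [0.3535, -0.3535, -0.866]]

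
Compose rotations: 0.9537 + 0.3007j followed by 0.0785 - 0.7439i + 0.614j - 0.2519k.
-0.1098 - 0.6337i + 0.6092j - 0.4639k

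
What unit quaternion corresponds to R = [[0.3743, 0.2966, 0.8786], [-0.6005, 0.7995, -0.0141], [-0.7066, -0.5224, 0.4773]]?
0.8141 - 0.1561i + 0.4868j - 0.2755k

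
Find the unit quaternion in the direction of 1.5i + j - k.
0.7276i + 0.4851j - 0.4851k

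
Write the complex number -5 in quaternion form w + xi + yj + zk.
-5 + 0i + 0j + 0k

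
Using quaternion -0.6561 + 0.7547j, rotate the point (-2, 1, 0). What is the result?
(0.278, 1, -1.981)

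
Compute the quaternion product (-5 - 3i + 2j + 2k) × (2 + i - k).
-5 - 13i + 3j + 7k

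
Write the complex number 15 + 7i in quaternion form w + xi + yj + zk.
15 + 7i + 0j + 0k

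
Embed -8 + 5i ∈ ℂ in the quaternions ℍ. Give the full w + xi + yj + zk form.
-8 + 5i + 0j + 0k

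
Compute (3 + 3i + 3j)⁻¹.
0.1111 - 0.1111i - 0.1111j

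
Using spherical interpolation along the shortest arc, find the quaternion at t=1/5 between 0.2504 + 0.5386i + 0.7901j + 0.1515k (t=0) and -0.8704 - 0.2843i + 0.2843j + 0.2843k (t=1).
0.4853 + 0.5821i + 0.6499j + 0.0578k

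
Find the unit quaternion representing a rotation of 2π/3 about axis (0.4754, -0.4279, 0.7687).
0.5 + 0.4117i - 0.3706j + 0.6657k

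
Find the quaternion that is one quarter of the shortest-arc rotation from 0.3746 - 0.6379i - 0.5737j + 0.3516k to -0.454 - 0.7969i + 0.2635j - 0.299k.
0.1721 - 0.8659i - 0.4211j + 0.2079k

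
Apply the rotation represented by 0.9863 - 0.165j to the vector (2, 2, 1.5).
(1.403, 2, 2.069)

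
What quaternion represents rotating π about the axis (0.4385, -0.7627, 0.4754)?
0.4385i - 0.7627j + 0.4754k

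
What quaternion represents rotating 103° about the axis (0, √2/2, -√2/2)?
0.6225 + 0.5534j - 0.5534k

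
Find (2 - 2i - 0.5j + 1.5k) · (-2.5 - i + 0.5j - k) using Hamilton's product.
-5.25 + 2.75i - 1.25j - 7.25k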